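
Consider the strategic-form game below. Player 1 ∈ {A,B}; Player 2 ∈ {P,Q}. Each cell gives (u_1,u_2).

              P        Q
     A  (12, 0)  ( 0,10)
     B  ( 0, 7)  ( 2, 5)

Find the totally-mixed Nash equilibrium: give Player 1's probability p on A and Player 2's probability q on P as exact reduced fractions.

p=1/6, q=1/7

P1 indiff ⇒ q·12+(1-q)·0 = q·0+(1-q)·2 ⇒ q(12) = (1-q)(2) ⇒ q = 1/7
P2 indiff ⇒ p·0+(1-p)·7 = p·10+(1-p)·5 ⇒ p(-10) = (1-p)(-2) ⇒ p = 1/6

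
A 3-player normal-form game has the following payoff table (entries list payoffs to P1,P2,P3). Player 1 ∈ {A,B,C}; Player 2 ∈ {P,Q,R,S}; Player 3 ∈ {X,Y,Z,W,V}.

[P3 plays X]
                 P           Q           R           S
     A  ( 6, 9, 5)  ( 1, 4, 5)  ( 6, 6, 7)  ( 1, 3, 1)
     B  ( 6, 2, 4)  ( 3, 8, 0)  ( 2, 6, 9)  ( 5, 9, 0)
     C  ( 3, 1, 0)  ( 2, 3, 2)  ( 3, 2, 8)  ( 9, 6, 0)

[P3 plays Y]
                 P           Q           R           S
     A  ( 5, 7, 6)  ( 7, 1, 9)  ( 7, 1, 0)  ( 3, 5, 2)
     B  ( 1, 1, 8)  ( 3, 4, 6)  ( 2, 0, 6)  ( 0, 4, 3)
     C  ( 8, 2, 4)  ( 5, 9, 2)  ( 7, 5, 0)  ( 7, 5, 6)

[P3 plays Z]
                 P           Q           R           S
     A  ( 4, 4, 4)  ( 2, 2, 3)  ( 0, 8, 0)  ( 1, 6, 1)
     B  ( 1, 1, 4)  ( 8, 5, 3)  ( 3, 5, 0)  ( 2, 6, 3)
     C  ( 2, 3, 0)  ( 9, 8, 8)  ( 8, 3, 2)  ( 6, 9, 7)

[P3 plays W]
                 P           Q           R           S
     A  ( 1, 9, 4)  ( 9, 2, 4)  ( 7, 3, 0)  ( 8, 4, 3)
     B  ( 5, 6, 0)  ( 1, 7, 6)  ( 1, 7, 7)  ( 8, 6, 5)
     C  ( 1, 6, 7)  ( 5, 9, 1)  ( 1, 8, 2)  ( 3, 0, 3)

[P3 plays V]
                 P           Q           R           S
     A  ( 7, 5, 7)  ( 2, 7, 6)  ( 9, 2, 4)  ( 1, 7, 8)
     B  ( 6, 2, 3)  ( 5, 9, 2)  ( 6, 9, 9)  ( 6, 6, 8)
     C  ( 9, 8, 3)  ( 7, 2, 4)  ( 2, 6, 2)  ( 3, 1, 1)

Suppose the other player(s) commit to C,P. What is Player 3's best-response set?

u_3(X vs C,P) = 0
u_3(Y vs C,P) = 4
u_3(Z vs C,P) = 0
u_3(W vs C,P) = 7
u_3(V vs C,P) = 3
max payoff 7 at {W}

argmax u_3 = {W}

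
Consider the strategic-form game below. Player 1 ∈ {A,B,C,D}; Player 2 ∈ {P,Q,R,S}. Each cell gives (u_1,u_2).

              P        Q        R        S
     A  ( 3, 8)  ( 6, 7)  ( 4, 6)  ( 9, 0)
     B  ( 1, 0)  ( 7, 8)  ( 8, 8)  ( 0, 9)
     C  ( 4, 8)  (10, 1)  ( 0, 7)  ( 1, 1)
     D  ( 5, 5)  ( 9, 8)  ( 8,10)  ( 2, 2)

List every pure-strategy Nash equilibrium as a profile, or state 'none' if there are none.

(A,P): not NE [P1→D gives 5>3]
(A,Q): not NE [P1→C gives 10>6; P2→P gives 8>7]
(A,R): not NE [P1→D gives 8>4; P2→P gives 8>6]
(A,S): not NE [P2→P gives 8>0]
(B,P): not NE [P1→D gives 5>1; P2→S gives 9>0]
(B,Q): not NE [P1→C gives 10>7; P2→S gives 9>8]
(B,R): not NE [P2→S gives 9>8]
(B,S): not NE [P1→A gives 9>0]
(C,P): not NE [P1→D gives 5>4]
(C,Q): not NE [P2→P gives 8>1]
(C,R): not NE [P1→D gives 8>0; P2→P gives 8>7]
(C,S): not NE [P1→A gives 9>1; P2→P gives 8>1]
(D,P): not NE [P2→R gives 10>5]
(D,Q): not NE [P1→C gives 10>9; P2→R gives 10>8]
(D,R): NE
(D,S): not NE [P1→A gives 9>2; P2→R gives 10>2]

PSNE = {(D,R)}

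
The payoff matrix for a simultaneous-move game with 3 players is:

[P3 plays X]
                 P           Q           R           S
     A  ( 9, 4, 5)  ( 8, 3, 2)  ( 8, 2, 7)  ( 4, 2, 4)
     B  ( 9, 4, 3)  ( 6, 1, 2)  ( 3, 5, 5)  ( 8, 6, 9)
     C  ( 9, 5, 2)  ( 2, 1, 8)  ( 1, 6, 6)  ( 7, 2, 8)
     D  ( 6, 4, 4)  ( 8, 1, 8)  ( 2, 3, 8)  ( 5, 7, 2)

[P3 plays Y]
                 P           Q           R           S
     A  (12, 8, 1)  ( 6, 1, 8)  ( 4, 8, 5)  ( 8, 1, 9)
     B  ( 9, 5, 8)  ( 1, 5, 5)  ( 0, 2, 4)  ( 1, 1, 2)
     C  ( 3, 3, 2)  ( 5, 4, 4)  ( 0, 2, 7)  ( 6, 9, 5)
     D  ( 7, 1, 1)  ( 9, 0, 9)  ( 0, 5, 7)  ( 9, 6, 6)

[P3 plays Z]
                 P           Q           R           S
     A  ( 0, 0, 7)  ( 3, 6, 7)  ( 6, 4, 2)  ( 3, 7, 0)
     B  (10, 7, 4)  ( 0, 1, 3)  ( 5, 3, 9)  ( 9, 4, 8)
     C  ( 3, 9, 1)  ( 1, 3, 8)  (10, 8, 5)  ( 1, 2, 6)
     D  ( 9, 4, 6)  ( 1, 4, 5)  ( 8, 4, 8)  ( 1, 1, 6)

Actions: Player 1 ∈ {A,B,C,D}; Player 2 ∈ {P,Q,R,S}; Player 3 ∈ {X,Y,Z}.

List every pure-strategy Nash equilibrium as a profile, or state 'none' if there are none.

(A,P,X): not NE [P3→Z gives 7>5]
(A,P,Y): not NE [P3→Z gives 7>1]
(A,P,Z): not NE [P1→B gives 10>0; P2→S gives 7>0]
(A,Q,X): not NE [P2→P gives 4>3; P3→Y gives 8>2]
(A,Q,Y): not NE [P1→D gives 9>6; P2→R gives 8>1]
(A,Q,Z): not NE [P2→S gives 7>6; P3→Y gives 8>7]
(A,R,X): not NE [P2→P gives 4>2]
(A,R,Y): not NE [P3→X gives 7>5]
(A,R,Z): not NE [P1→C gives 10>6; P2→S gives 7>4; P3→X gives 7>2]
(A,S,X): not NE [P1→B gives 8>4; P2→P gives 4>2; P3→Y gives 9>4]
(A,S,Y): not NE [P1→D gives 9>8; P2→R gives 8>1]
(A,S,Z): not NE [P1→B gives 9>3; P3→Y gives 9>0]
(B,P,X): not NE [P2→S gives 6>4; P3→Y gives 8>3]
(B,P,Y): not NE [P1→A gives 12>9]
(B,P,Z): not NE [P3→Y gives 8>4]
(B,Q,X): not NE [P1→D gives 8>6; P2→S gives 6>1; P3→Y gives 5>2]
(B,Q,Y): not NE [P1→D gives 9>1]
(B,Q,Z): not NE [P1→A gives 3>0; P2→P gives 7>1; P3→Y gives 5>3]
(B,R,X): not NE [P1→A gives 8>3; P2→S gives 6>5; P3→Z gives 9>5]
(B,R,Y): not NE [P1→A gives 4>0; P2→Q gives 5>2; P3→Z gives 9>4]
(B,R,Z): not NE [P1→C gives 10>5; P2→P gives 7>3]
(B,S,X): NE
(B,S,Y): not NE [P1→D gives 9>1; P2→Q gives 5>1; P3→X gives 9>2]
(B,S,Z): not NE [P2→P gives 7>4; P3→X gives 9>8]
(C,P,X): not NE [P2→R gives 6>5]
(C,P,Y): not NE [P1→A gives 12>3; P2→S gives 9>3]
(C,P,Z): not NE [P1→B gives 10>3; P3→Y gives 2>1]
(C,Q,X): not NE [P1→D gives 8>2; P2→R gives 6>1]
(C,Q,Y): not NE [P1→D gives 9>5; P2→S gives 9>4; P3→Z gives 8>4]
(C,Q,Z): not NE [P1→A gives 3>1; P2→P gives 9>3]
(C,R,X): not NE [P1→A gives 8>1; P3→Y gives 7>6]
(C,R,Y): not NE [P1→A gives 4>0; P2→S gives 9>2]
(C,R,Z): not NE [P2→P gives 9>8; P3→Y gives 7>5]
(C,S,X): not NE [P1→B gives 8>7; P2→R gives 6>2]
(C,S,Y): not NE [P1→D gives 9>6; P3→X gives 8>5]
(C,S,Z): not NE [P1→B gives 9>1; P2→P gives 9>2; P3→X gives 8>6]
(D,P,X): not NE [P1→C gives 9>6; P2→S gives 7>4; P3→Z gives 6>4]
(D,P,Y): not NE [P1→A gives 12>7; P2→S gives 6>1; P3→Z gives 6>1]
(D,P,Z): not NE [P1→B gives 10>9]
(D,Q,X): not NE [P2→S gives 7>1; P3→Y gives 9>8]
(D,Q,Y): not NE [P2→S gives 6>0]
(D,Q,Z): not NE [P1→A gives 3>1; P3→Y gives 9>5]
(D,R,X): not NE [P1→A gives 8>2; P2→S gives 7>3]
(D,R,Y): not NE [P1→A gives 4>0; P2→S gives 6>5; P3→Z gives 8>7]
(D,R,Z): not NE [P1→C gives 10>8]
(D,S,X): not NE [P1→B gives 8>5; P3→Z gives 6>2]
(D,S,Y): NE
(D,S,Z): not NE [P1→B gives 9>1; P2→R gives 4>1]

PSNE = {(B,S,X), (D,S,Y)}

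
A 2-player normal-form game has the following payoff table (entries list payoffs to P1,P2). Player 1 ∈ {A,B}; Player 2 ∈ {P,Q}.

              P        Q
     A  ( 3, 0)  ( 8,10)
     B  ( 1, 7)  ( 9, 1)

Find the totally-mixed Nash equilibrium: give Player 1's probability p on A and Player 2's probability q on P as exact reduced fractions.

P1 mixes 3/8 on A; P2 mixes 1/3 on P

P1 indiff ⇒ q·3+(1-q)·8 = q·1+(1-q)·9 ⇒ q(2) = (1-q)(1) ⇒ q = 1/3
P2 indiff ⇒ p·0+(1-p)·7 = p·10+(1-p)·1 ⇒ p(-10) = (1-p)(-6) ⇒ p = 3/8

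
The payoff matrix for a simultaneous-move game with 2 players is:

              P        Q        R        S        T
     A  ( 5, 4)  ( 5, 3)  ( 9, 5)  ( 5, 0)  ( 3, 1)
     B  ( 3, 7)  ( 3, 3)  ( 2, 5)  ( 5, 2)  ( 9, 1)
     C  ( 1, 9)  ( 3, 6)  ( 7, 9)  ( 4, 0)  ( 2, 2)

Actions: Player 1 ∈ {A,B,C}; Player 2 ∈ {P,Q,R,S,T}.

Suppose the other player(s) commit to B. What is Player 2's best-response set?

u_2(P vs B) = 7
u_2(Q vs B) = 3
u_2(R vs B) = 5
u_2(S vs B) = 2
u_2(T vs B) = 1
max payoff 7 at {P}

P2 best: {P}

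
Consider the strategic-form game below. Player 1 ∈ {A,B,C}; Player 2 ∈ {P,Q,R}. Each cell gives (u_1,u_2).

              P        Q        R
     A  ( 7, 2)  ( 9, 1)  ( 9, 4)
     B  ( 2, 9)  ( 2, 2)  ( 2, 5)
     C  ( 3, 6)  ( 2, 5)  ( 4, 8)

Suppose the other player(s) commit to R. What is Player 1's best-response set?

u_1(A vs R) = 9
u_1(B vs R) = 2
u_1(C vs R) = 4
max payoff 9 at {A}

argmax u_1 = {A}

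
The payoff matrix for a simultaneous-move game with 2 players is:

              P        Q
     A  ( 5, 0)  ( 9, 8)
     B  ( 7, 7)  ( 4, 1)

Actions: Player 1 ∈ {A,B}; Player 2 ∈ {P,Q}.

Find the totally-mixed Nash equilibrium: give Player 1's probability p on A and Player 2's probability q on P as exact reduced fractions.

p=3/7, q=5/7

P1 indiff ⇒ q·5+(1-q)·9 = q·7+(1-q)·4 ⇒ q(-2) = (1-q)(-5) ⇒ q = 5/7
P2 indiff ⇒ p·0+(1-p)·7 = p·8+(1-p)·1 ⇒ p(-8) = (1-p)(-6) ⇒ p = 3/7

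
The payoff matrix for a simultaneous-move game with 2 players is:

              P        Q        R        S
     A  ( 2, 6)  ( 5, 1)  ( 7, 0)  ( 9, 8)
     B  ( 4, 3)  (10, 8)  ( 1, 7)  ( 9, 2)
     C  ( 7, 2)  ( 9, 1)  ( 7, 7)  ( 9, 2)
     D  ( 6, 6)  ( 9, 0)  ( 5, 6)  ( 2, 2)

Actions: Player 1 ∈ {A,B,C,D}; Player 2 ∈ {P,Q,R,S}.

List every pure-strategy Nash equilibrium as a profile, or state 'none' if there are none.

(A,P): not NE [P1→C gives 7>2; P2→S gives 8>6]
(A,Q): not NE [P1→B gives 10>5; P2→S gives 8>1]
(A,R): not NE [P2→S gives 8>0]
(A,S): NE
(B,P): not NE [P1→C gives 7>4; P2→Q gives 8>3]
(B,Q): NE
(B,R): not NE [P1→C gives 7>1; P2→Q gives 8>7]
(B,S): not NE [P2→Q gives 8>2]
(C,P): not NE [P2→R gives 7>2]
(C,Q): not NE [P1→B gives 10>9; P2→R gives 7>1]
(C,R): NE
(C,S): not NE [P2→R gives 7>2]
(D,P): not NE [P1→C gives 7>6]
(D,Q): not NE [P1→B gives 10>9; P2→R gives 6>0]
(D,R): not NE [P1→C gives 7>5]
(D,S): not NE [P1→C gives 9>2; P2→R gives 6>2]

NE set: (A,S), (B,Q), (C,R)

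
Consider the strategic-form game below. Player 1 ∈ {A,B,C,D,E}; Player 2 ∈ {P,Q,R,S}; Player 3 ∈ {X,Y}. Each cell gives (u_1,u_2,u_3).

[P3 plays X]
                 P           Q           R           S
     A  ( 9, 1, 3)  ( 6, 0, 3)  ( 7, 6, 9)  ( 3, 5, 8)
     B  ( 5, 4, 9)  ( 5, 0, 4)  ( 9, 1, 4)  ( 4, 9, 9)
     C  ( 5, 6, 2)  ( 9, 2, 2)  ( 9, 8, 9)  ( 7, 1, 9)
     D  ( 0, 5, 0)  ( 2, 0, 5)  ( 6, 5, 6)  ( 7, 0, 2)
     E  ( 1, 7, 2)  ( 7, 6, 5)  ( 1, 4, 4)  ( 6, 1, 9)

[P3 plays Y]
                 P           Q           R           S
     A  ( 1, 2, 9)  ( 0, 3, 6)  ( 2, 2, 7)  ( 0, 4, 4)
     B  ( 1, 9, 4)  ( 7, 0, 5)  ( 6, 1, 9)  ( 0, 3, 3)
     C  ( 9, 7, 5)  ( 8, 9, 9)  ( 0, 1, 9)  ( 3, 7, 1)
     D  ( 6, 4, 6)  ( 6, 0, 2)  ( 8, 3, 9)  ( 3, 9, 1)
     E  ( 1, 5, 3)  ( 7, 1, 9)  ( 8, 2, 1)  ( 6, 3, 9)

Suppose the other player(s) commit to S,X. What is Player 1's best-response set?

P1 best: {C,D}

u_1(A vs S,X) = 3
u_1(B vs S,X) = 4
u_1(C vs S,X) = 7
u_1(D vs S,X) = 7
u_1(E vs S,X) = 6
max payoff 7 at {C,D}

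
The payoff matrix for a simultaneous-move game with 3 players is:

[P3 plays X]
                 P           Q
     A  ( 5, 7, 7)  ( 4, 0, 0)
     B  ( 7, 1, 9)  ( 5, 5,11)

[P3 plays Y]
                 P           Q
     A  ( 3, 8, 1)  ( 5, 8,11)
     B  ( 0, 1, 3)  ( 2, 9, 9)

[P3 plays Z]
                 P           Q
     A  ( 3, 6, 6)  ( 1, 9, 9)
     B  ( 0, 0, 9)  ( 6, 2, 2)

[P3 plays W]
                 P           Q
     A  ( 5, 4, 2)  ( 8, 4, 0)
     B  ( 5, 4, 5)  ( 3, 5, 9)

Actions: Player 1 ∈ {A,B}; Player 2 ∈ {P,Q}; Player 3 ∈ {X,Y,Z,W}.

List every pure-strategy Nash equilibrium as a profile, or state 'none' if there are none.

(A,P,X): not NE [P1→B gives 7>5]
(A,P,Y): not NE [P3→X gives 7>1]
(A,P,Z): not NE [P2→Q gives 9>6; P3→X gives 7>6]
(A,P,W): not NE [P3→X gives 7>2]
(A,Q,X): not NE [P1→B gives 5>4; P2→P gives 7>0; P3→Y gives 11>0]
(A,Q,Y): NE
(A,Q,Z): not NE [P1→B gives 6>1; P3→Y gives 11>9]
(A,Q,W): not NE [P3→Y gives 11>0]
(B,P,X): not NE [P2→Q gives 5>1]
(B,P,Y): not NE [P1→A gives 3>0; P2→Q gives 9>1; P3→Z gives 9>3]
(B,P,Z): not NE [P1→A gives 3>0; P2→Q gives 2>0]
(B,P,W): not NE [P2→Q gives 5>4; P3→Z gives 9>5]
(B,Q,X): NE
(B,Q,Y): not NE [P1→A gives 5>2; P3→X gives 11>9]
(B,Q,Z): not NE [P3→X gives 11>2]
(B,Q,W): not NE [P1→A gives 8>3; P3→X gives 11>9]

NE set: (A,Q,Y), (B,Q,X)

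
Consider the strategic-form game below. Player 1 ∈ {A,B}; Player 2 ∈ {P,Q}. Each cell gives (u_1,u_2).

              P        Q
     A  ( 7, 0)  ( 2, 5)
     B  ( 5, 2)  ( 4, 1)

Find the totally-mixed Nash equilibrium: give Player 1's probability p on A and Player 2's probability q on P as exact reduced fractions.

P1 mixes 1/6 on A; P2 mixes 1/2 on P

P1 indiff ⇒ q·7+(1-q)·2 = q·5+(1-q)·4 ⇒ q(2) = (1-q)(2) ⇒ q = 1/2
P2 indiff ⇒ p·0+(1-p)·2 = p·5+(1-p)·1 ⇒ p(-5) = (1-p)(-1) ⇒ p = 1/6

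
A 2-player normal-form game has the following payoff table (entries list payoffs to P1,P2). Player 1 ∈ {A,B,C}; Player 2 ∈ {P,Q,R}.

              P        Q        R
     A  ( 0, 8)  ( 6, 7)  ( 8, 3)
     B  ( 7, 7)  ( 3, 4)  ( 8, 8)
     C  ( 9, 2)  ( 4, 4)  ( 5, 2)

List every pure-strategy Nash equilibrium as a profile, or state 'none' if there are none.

Nash profiles: (B,R)

(A,P): not NE [P1→C gives 9>0]
(A,Q): not NE [P2→P gives 8>7]
(A,R): not NE [P2→P gives 8>3]
(B,P): not NE [P1→C gives 9>7; P2→R gives 8>7]
(B,Q): not NE [P1→A gives 6>3; P2→R gives 8>4]
(B,R): NE
(C,P): not NE [P2→Q gives 4>2]
(C,Q): not NE [P1→A gives 6>4]
(C,R): not NE [P1→B gives 8>5; P2→Q gives 4>2]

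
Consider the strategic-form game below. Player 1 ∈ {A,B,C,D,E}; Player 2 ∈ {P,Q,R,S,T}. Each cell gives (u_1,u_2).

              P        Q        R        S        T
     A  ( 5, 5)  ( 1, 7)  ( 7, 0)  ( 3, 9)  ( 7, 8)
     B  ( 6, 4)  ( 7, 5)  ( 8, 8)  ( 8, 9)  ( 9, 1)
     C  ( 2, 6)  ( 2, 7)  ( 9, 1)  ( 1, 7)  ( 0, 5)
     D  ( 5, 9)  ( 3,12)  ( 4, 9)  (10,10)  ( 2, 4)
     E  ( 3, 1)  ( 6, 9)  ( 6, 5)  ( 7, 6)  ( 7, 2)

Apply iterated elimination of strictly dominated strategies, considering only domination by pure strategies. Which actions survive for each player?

P1 drop A (B beats it: P:6>5 Q:7>1 R:8>7 S:8>3 T:9>7)
P1 drop E (B beats it: P:6>3 Q:7>6 R:8>6 S:8>7 T:9>7)
P2 drop P (Q beats it: B:5>4 C:7>6 D:12>9)
P2 drop R (S beats it: B:9>8 C:7>1 D:10>9)
P1 drop C (B beats it: Q:7>2 S:8>1 T:9>0)
P2 drop T (Q beats it: B:5>1 D:12>4)
P1→{B,D} P2→{Q,S}

Survivors P1:{B,D} P2:{Q,S}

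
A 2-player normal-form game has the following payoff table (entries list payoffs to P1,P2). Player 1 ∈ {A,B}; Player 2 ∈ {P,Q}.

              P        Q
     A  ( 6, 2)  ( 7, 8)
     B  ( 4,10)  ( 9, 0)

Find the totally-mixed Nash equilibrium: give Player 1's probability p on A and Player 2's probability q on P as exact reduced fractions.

P1 indiff ⇒ q·6+(1-q)·7 = q·4+(1-q)·9 ⇒ q(2) = (1-q)(2) ⇒ q = 1/2
P2 indiff ⇒ p·2+(1-p)·10 = p·8+(1-p)·0 ⇒ p(-6) = (1-p)(-10) ⇒ p = 5/8

(p,q) = (5/8, 1/2)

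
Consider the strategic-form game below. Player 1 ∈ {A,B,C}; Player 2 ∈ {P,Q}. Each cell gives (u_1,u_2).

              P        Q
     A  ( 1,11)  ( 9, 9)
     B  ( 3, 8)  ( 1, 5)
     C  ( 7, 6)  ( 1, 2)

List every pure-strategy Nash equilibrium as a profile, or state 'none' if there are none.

PSNE = {(C,P)}

(A,P): not NE [P1→C gives 7>1]
(A,Q): not NE [P2→P gives 11>9]
(B,P): not NE [P1→C gives 7>3]
(B,Q): not NE [P1→A gives 9>1; P2→P gives 8>5]
(C,P): NE
(C,Q): not NE [P1→A gives 9>1; P2→P gives 6>2]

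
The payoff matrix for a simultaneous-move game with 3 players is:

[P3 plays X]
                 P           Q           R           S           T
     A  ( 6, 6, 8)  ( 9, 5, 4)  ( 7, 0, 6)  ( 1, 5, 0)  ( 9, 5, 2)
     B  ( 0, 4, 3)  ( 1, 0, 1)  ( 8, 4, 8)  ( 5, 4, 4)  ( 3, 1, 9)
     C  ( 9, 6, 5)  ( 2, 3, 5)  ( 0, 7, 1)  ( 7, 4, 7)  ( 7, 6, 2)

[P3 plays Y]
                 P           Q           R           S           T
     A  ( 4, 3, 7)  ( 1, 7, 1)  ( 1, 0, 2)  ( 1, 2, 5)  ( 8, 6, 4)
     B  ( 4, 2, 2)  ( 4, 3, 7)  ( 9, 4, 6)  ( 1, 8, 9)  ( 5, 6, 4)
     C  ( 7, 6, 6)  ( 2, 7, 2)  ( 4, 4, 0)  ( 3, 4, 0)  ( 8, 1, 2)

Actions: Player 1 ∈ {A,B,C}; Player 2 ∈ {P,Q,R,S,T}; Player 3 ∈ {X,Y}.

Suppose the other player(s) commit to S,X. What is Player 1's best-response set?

u_1(A vs S,X) = 1
u_1(B vs S,X) = 5
u_1(C vs S,X) = 7
max payoff 7 at {C}

BR_1 = {C}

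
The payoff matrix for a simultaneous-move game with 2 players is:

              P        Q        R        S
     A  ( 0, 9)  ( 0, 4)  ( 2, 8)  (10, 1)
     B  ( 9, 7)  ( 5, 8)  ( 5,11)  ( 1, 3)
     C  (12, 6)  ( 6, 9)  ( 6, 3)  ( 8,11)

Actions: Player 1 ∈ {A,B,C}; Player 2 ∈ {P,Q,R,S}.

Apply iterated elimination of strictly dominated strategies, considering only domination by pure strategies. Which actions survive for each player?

Remaining: P1:{A,C} P2:{P,Q,S}

P1 drop B (C beats it: P:12>9 Q:6>5 R:6>5 S:8>1)
P2 drop R (P beats it: A:9>8 C:6>3)
P1→{A,C} P2→{P,Q,S}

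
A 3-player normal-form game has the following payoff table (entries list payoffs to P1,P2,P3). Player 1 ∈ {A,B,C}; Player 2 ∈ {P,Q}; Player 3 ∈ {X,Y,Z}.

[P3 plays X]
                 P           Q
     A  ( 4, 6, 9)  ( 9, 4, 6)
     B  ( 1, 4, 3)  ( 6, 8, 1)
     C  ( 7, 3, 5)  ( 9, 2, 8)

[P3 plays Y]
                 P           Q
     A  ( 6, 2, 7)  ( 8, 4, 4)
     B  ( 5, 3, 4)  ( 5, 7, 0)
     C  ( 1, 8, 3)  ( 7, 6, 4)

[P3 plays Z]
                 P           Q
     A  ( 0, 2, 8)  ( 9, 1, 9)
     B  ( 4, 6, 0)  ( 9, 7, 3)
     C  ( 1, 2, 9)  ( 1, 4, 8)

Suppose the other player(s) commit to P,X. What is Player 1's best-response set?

BR_1 = {C}

u_1(A vs P,X) = 4
u_1(B vs P,X) = 1
u_1(C vs P,X) = 7
max payoff 7 at {C}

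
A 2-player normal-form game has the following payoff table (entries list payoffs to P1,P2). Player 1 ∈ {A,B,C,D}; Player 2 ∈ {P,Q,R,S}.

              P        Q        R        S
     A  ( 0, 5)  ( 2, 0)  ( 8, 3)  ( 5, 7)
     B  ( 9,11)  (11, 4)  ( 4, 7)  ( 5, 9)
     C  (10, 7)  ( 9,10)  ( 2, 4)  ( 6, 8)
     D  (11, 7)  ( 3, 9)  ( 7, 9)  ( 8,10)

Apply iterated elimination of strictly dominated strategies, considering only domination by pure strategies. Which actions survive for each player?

Survivors P1:{B,C,D} P2:{P,Q,S}

P2 drop R (S beats it: A:7>3 B:9>7 C:8>4 D:10>9)
P1 drop A (C beats it: P:10>0 Q:9>2 S:6>5)
P1→{B,C,D} P2→{P,Q,S}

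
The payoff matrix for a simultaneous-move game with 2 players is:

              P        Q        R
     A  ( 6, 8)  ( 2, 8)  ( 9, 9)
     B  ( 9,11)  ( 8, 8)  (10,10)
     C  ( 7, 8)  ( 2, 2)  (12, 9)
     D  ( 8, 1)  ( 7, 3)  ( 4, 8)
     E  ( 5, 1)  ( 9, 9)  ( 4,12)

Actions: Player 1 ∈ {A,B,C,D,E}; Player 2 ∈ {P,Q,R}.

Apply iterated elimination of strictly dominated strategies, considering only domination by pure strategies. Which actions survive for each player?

P1 drop A (B beats it: P:9>6 Q:8>2 R:10>9)
P1 drop D (B beats it: P:9>8 Q:8>7 R:10>4)
P2 drop Q (R beats it: B:10>8 C:9>2 E:12>9)
P1 drop E (B beats it: P:9>5 R:10>4)
P1→{B,C} P2→{P,R}

IESDS → P1:{B,C} P2:{P,R}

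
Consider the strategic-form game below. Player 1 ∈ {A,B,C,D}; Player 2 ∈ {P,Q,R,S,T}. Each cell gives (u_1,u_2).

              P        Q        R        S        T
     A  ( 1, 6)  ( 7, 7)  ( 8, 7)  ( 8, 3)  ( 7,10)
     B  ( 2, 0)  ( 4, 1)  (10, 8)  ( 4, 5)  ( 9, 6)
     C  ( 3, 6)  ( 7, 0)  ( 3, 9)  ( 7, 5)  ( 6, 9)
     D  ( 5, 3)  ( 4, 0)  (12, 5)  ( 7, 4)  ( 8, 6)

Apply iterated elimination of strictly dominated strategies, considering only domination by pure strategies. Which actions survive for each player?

Survivors P1:{B,D} P2:{R,T}

P2 drop P (R beats it: A:7>6 B:8>0 C:9>6 D:5>3)
P2 drop Q (T beats it: A:10>7 B:6>1 C:9>0 D:6>0)
P1 drop C (A beats it: R:8>3 S:8>7 T:7>6)
P2 drop S (R beats it: A:7>3 B:8>5 D:5>4)
P1 drop A (B beats it: R:10>8 T:9>7)
P1→{B,D} P2→{R,T}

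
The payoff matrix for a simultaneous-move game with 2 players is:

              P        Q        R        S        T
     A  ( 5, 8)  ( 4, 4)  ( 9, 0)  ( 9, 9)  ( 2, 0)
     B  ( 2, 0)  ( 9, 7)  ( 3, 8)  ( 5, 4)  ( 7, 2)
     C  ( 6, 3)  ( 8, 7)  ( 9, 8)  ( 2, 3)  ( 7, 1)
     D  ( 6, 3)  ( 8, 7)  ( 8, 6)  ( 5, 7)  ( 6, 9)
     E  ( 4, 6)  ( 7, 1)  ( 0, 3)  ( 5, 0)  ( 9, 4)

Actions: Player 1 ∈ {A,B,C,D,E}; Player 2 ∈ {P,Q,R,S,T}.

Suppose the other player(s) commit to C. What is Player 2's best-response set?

u_2(P vs C) = 3
u_2(Q vs C) = 7
u_2(R vs C) = 8
u_2(S vs C) = 3
u_2(T vs C) = 1
max payoff 8 at {R}

P2 best: {R}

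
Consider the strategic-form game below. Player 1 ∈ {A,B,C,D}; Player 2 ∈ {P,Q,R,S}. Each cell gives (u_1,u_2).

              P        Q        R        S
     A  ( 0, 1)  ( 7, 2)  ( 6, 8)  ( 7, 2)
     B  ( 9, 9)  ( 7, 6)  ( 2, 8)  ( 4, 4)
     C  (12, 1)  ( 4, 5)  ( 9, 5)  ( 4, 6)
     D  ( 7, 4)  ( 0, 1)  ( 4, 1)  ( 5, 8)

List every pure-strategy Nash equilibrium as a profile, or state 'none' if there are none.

(A,P): not NE [P1→C gives 12>0; P2→R gives 8>1]
(A,Q): not NE [P2→R gives 8>2]
(A,R): not NE [P1→C gives 9>6]
(A,S): not NE [P2→R gives 8>2]
(B,P): not NE [P1→C gives 12>9]
(B,Q): not NE [P2→P gives 9>6]
(B,R): not NE [P1→C gives 9>2; P2→P gives 9>8]
(B,S): not NE [P1→A gives 7>4; P2→P gives 9>4]
(C,P): not NE [P2→S gives 6>1]
(C,Q): not NE [P1→B gives 7>4; P2→S gives 6>5]
(C,R): not NE [P2→S gives 6>5]
(C,S): not NE [P1→A gives 7>4]
(D,P): not NE [P1→C gives 12>7; P2→S gives 8>4]
(D,Q): not NE [P1→B gives 7>0; P2→S gives 8>1]
(D,R): not NE [P1→C gives 9>4; P2→S gives 8>1]
(D,S): not NE [P1→A gives 7>5]

No pure NE.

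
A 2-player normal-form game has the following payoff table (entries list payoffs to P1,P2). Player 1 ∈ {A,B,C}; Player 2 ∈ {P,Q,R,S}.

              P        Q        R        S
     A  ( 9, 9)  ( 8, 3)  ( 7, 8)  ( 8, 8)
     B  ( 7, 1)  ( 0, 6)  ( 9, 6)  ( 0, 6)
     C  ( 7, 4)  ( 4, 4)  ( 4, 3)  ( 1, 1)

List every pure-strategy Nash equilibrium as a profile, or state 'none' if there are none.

(A,P): NE
(A,Q): not NE [P2→P gives 9>3]
(A,R): not NE [P1→B gives 9>7; P2→P gives 9>8]
(A,S): not NE [P2→P gives 9>8]
(B,P): not NE [P1→A gives 9>7; P2→S gives 6>1]
(B,Q): not NE [P1→A gives 8>0]
(B,R): NE
(B,S): not NE [P1→A gives 8>0]
(C,P): not NE [P1→A gives 9>7]
(C,Q): not NE [P1→A gives 8>4]
(C,R): not NE [P1→B gives 9>4; P2→Q gives 4>3]
(C,S): not NE [P1→A gives 8>1; P2→Q gives 4>1]

PSNE = {(A,P), (B,R)}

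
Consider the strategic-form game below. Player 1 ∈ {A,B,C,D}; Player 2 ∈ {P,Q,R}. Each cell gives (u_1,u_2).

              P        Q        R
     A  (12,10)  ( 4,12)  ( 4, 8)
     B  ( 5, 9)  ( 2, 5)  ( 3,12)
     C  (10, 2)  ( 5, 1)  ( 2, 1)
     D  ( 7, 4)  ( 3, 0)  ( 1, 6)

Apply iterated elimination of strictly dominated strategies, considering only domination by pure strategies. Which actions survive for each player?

P1 drop B (A beats it: P:12>5 Q:4>2 R:4>3)
P1 drop D (A beats it: P:12>7 Q:4>3 R:4>1)
P2 drop R (P beats it: A:10>8 C:2>1)
P1→{A,C} P2→{P,Q}

IESDS → P1:{A,C} P2:{P,Q}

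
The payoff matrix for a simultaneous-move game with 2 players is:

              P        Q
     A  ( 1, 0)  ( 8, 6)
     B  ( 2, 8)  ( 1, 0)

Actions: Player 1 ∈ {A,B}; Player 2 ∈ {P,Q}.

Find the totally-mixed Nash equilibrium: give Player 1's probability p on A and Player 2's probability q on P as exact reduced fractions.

P1 indiff ⇒ q·1+(1-q)·8 = q·2+(1-q)·1 ⇒ q(-1) = (1-q)(-7) ⇒ q = 7/8
P2 indiff ⇒ p·0+(1-p)·8 = p·6+(1-p)·0 ⇒ p(-6) = (1-p)(-8) ⇒ p = 4/7

(p,q) = (4/7, 7/8)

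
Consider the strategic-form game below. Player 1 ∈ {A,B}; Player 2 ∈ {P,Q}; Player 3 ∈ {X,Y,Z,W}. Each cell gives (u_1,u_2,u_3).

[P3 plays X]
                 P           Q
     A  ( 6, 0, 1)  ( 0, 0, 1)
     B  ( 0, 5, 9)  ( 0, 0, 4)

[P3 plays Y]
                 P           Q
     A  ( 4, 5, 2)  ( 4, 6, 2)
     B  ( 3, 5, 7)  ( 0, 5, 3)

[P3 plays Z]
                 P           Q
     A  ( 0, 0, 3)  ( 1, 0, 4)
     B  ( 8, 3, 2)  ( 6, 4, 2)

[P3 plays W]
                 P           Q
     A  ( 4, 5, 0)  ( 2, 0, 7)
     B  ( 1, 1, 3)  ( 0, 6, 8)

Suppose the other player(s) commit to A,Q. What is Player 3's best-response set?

u_3(X vs A,Q) = 1
u_3(Y vs A,Q) = 2
u_3(Z vs A,Q) = 4
u_3(W vs A,Q) = 7
max payoff 7 at {W}

BR_3 = {W}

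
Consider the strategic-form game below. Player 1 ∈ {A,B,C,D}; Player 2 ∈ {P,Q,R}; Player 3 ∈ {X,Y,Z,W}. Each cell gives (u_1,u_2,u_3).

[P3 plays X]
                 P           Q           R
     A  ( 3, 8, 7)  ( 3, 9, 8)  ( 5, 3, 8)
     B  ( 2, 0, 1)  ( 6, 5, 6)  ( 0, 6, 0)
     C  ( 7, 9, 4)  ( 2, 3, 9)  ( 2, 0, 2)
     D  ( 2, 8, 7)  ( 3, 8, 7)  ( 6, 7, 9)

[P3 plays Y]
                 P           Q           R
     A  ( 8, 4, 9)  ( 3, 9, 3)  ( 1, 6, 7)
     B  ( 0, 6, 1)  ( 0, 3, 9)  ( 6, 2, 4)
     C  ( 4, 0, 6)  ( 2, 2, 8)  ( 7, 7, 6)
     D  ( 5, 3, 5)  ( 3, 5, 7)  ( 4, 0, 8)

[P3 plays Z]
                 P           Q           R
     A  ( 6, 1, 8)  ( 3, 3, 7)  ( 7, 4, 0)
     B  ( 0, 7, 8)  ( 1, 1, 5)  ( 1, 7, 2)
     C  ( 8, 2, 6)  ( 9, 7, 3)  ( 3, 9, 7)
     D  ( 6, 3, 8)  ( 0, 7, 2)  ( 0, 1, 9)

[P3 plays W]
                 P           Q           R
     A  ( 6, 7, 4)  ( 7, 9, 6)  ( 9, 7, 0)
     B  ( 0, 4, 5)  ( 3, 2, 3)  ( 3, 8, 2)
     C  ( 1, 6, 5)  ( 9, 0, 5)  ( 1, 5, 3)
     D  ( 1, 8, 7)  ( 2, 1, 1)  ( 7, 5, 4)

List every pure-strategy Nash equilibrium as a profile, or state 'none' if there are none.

(A,P,X): not NE [P1→C gives 7>3; P2→Q gives 9>8; P3→Y gives 9>7]
(A,P,Y): not NE [P2→Q gives 9>4]
(A,P,Z): not NE [P1→C gives 8>6; P2→R gives 4>1; P3→Y gives 9>8]
(A,P,W): not NE [P2→Q gives 9>7; P3→Y gives 9>4]
(A,Q,X): not NE [P1→B gives 6>3]
(A,Q,Y): not NE [P3→X gives 8>3]
(A,Q,Z): not NE [P1→C gives 9>3; P2→R gives 4>3; P3→X gives 8>7]
(A,Q,W): not NE [P1→C gives 9>7; P3→X gives 8>6]
(A,R,X): not NE [P1→D gives 6>5; P2→Q gives 9>3]
(A,R,Y): not NE [P1→C gives 7>1; P2→Q gives 9>6; P3→X gives 8>7]
(A,R,Z): not NE [P3→X gives 8>0]
(A,R,W): not NE [P2→Q gives 9>7; P3→X gives 8>0]
(B,P,X): not NE [P1→C gives 7>2; P2→R gives 6>0; P3→Z gives 8>1]
(B,P,Y): not NE [P1→A gives 8>0; P3→Z gives 8>1]
(B,P,Z): not NE [P1→C gives 8>0]
(B,P,W): not NE [P1→A gives 6>0; P2→R gives 8>4; P3→Z gives 8>5]
(B,Q,X): not NE [P2→R gives 6>5; P3→Y gives 9>6]
(B,Q,Y): not NE [P1→D gives 3>0; P2→P gives 6>3]
(B,Q,Z): not NE [P1→C gives 9>1; P2→R gives 7>1; P3→Y gives 9>5]
(B,Q,W): not NE [P1→C gives 9>3; P2→R gives 8>2; P3→Y gives 9>3]
(B,R,X): not NE [P1→D gives 6>0; P3→Y gives 4>0]
(B,R,Y): not NE [P1→C gives 7>6; P2→P gives 6>2]
(B,R,Z): not NE [P1→A gives 7>1; P3→Y gives 4>2]
(B,R,W): not NE [P1→A gives 9>3; P3→Y gives 4>2]
(C,P,X): not NE [P3→Z gives 6>4]
(C,P,Y): not NE [P1→A gives 8>4; P2→R gives 7>0]
(C,P,Z): not NE [P2→R gives 9>2]
(C,P,W): not NE [P1→A gives 6>1; P3→Z gives 6>5]
(C,Q,X): not NE [P1→B gives 6>2; P2→P gives 9>3]
(C,Q,Y): not NE [P1→D gives 3>2; P2→R gives 7>2; P3→X gives 9>8]
(C,Q,Z): not NE [P2→R gives 9>7; P3→X gives 9>3]
(C,Q,W): not NE [P2→P gives 6>0; P3→X gives 9>5]
(C,R,X): not NE [P1→D gives 6>2; P2→P gives 9>0; P3→Z gives 7>2]
(C,R,Y): not NE [P3→Z gives 7>6]
(C,R,Z): not NE [P1→A gives 7>3]
(C,R,W): not NE [P1→A gives 9>1; P2→P gives 6>5; P3→Z gives 7>3]
(D,P,X): not NE [P1→C gives 7>2; P3→Z gives 8>7]
(D,P,Y): not NE [P1→A gives 8>5; P2→Q gives 5>3; P3→Z gives 8>5]
(D,P,Z): not NE [P1→C gives 8>6; P2→Q gives 7>3]
(D,P,W): not NE [P1→A gives 6>1; P3→Z gives 8>7]
(D,Q,X): not NE [P1→B gives 6>3]
(D,Q,Y): NE
(D,Q,Z): not NE [P1→C gives 9>0; P3→Y gives 7>2]
(D,Q,W): not NE [P1→C gives 9>2; P2→P gives 8>1; P3→Y gives 7>1]
(D,R,X): not NE [P2→Q gives 8>7]
(D,R,Y): not NE [P1→C gives 7>4; P2→Q gives 5>0; P3→Z gives 9>8]
(D,R,Z): not NE [P1→A gives 7>0; P2→Q gives 7>1]
(D,R,W): not NE [P1→A gives 9>7; P2→P gives 8>5; P3→Z gives 9>4]

Nash profiles: (D,Q,Y)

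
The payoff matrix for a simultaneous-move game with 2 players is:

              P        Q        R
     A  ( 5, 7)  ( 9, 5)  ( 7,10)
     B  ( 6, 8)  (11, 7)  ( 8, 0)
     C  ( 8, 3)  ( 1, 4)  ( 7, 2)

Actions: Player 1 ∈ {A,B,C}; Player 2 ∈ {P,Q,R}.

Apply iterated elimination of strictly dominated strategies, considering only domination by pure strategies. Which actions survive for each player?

Remaining: P1:{B,C} P2:{P,Q}

P1 drop A (B beats it: P:6>5 Q:11>9 R:8>7)
P2 drop R (P beats it: B:8>0 C:3>2)
P1→{B,C} P2→{P,Q}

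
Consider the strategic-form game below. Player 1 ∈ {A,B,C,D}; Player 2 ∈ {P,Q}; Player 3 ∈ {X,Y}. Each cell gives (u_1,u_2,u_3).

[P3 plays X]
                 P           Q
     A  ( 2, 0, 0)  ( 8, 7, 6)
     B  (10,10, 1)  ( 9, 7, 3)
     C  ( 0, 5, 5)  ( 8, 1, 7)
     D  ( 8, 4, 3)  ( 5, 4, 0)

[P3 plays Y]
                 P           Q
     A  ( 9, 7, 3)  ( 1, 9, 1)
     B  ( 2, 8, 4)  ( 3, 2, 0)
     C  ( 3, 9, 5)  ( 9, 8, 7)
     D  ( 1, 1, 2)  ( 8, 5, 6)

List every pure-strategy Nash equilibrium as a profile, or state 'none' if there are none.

Equilibria: none

(A,P,X): not NE [P1→B gives 10>2; P2→Q gives 7>0; P3→Y gives 3>0]
(A,P,Y): not NE [P2→Q gives 9>7]
(A,Q,X): not NE [P1→B gives 9>8]
(A,Q,Y): not NE [P1→C gives 9>1; P3→X gives 6>1]
(B,P,X): not NE [P3→Y gives 4>1]
(B,P,Y): not NE [P1→A gives 9>2]
(B,Q,X): not NE [P2→P gives 10>7]
(B,Q,Y): not NE [P1→C gives 9>3; P2→P gives 8>2; P3→X gives 3>0]
(C,P,X): not NE [P1→B gives 10>0]
(C,P,Y): not NE [P1→A gives 9>3]
(C,Q,X): not NE [P1→B gives 9>8; P2→P gives 5>1]
(C,Q,Y): not NE [P2→P gives 9>8]
(D,P,X): not NE [P1→B gives 10>8]
(D,P,Y): not NE [P1→A gives 9>1; P2→Q gives 5>1; P3→X gives 3>2]
(D,Q,X): not NE [P1→B gives 9>5; P3→Y gives 6>0]
(D,Q,Y): not NE [P1→C gives 9>8]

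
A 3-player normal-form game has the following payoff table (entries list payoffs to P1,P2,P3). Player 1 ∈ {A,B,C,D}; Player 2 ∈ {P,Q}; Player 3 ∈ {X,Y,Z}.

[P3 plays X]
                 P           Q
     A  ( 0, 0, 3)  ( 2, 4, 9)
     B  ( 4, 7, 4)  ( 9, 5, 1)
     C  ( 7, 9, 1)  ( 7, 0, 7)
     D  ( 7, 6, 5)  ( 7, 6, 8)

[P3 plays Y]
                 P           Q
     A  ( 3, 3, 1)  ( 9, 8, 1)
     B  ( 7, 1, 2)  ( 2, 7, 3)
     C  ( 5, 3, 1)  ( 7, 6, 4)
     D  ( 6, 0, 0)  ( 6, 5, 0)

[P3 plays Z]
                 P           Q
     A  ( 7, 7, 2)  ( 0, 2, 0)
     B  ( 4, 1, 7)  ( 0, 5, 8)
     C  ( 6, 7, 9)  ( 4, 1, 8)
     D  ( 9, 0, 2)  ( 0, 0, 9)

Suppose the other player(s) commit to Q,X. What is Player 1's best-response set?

u_1(A vs Q,X) = 2
u_1(B vs Q,X) = 9
u_1(C vs Q,X) = 7
u_1(D vs Q,X) = 7
max payoff 9 at {B}

BR_1 = {B}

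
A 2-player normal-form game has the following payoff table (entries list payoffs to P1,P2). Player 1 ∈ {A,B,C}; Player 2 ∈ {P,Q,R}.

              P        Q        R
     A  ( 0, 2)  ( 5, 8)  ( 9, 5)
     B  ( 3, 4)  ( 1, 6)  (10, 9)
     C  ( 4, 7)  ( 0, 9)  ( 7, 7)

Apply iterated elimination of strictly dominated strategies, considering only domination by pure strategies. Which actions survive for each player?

Remaining: P1:{A,B} P2:{Q,R}

P2 drop P (Q beats it: A:8>2 B:6>4 C:9>7)
P1 drop C (A beats it: Q:5>0 R:9>7)
P1→{A,B} P2→{Q,R}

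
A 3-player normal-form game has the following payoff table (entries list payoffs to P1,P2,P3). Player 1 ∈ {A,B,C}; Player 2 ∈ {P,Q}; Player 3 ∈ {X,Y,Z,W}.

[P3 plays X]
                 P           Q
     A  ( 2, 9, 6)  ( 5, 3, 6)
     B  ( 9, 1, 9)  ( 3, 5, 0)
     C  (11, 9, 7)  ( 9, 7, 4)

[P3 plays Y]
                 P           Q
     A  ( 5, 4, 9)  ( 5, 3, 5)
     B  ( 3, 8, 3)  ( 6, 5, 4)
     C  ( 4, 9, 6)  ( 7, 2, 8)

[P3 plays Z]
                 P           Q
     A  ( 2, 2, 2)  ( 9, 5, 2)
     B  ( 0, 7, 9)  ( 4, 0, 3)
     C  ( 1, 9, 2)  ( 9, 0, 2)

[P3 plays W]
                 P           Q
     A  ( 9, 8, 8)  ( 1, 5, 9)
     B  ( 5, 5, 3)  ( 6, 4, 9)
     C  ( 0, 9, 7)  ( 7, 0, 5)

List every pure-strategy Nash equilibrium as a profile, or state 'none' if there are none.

(A,P,X): not NE [P1→C gives 11>2; P3→Y gives 9>6]
(A,P,Y): NE
(A,P,Z): not NE [P2→Q gives 5>2; P3→Y gives 9>2]
(A,P,W): not NE [P3→Y gives 9>8]
(A,Q,X): not NE [P1→C gives 9>5; P2→P gives 9>3; P3→W gives 9>6]
(A,Q,Y): not NE [P1→C gives 7>5; P2→P gives 4>3; P3→W gives 9>5]
(A,Q,Z): not NE [P3→W gives 9>2]
(A,Q,W): not NE [P1→C gives 7>1; P2→P gives 8>5]
(B,P,X): not NE [P1→C gives 11>9; P2→Q gives 5>1]
(B,P,Y): not NE [P1→A gives 5>3; P3→Z gives 9>3]
(B,P,Z): not NE [P1→A gives 2>0]
(B,P,W): not NE [P1→A gives 9>5; P3→Z gives 9>3]
(B,Q,X): not NE [P1→C gives 9>3; P3→W gives 9>0]
(B,Q,Y): not NE [P1→C gives 7>6; P2→P gives 8>5; P3→W gives 9>4]
(B,Q,Z): not NE [P1→C gives 9>4; P2→P gives 7>0; P3→W gives 9>3]
(B,Q,W): not NE [P1→C gives 7>6; P2→P gives 5>4]
(C,P,X): NE
(C,P,Y): not NE [P1→A gives 5>4; P3→W gives 7>6]
(C,P,Z): not NE [P1→A gives 2>1; P3→W gives 7>2]
(C,P,W): not NE [P1→A gives 9>0]
(C,Q,X): not NE [P2→P gives 9>7; P3→Y gives 8>4]
(C,Q,Y): not NE [P2→P gives 9>2]
(C,Q,Z): not NE [P2→P gives 9>0; P3→Y gives 8>2]
(C,Q,W): not NE [P2→P gives 9>0; P3→Y gives 8>5]

PSNE = {(A,P,Y), (C,P,X)}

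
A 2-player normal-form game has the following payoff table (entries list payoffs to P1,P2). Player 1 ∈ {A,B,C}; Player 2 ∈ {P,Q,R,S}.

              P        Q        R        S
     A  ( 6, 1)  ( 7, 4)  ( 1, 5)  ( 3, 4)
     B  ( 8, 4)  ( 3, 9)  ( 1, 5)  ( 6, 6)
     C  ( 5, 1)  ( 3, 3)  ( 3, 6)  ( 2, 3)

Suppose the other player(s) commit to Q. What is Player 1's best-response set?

argmax u_1 = {A}

u_1(A vs Q) = 7
u_1(B vs Q) = 3
u_1(C vs Q) = 3
max payoff 7 at {A}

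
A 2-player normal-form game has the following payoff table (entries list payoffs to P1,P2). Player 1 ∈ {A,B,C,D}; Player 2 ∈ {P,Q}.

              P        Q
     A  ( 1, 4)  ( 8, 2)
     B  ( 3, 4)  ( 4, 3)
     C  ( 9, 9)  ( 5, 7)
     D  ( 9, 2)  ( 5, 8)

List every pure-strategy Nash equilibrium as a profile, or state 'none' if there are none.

PSNE = {(C,P)}

(A,P): not NE [P1→D gives 9>1]
(A,Q): not NE [P2→P gives 4>2]
(B,P): not NE [P1→D gives 9>3]
(B,Q): not NE [P1→A gives 8>4; P2→P gives 4>3]
(C,P): NE
(C,Q): not NE [P1→A gives 8>5; P2→P gives 9>7]
(D,P): not NE [P2→Q gives 8>2]
(D,Q): not NE [P1→A gives 8>5]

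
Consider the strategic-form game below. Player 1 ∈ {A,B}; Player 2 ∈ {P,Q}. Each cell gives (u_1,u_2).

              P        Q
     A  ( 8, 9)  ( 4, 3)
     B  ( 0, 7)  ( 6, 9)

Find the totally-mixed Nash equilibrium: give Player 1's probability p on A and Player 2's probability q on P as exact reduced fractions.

P1 indiff ⇒ q·8+(1-q)·4 = q·0+(1-q)·6 ⇒ q(8) = (1-q)(2) ⇒ q = 1/5
P2 indiff ⇒ p·9+(1-p)·7 = p·3+(1-p)·9 ⇒ p(6) = (1-p)(2) ⇒ p = 1/4

P1 mixes 1/4 on A; P2 mixes 1/5 on P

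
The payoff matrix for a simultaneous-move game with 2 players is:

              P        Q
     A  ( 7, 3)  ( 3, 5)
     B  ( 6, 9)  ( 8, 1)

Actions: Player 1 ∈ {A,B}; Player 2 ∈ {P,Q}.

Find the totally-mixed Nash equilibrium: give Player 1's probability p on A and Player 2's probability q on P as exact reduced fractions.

P1 indiff ⇒ q·7+(1-q)·3 = q·6+(1-q)·8 ⇒ q(1) = (1-q)(5) ⇒ q = 5/6
P2 indiff ⇒ p·3+(1-p)·9 = p·5+(1-p)·1 ⇒ p(-2) = (1-p)(-8) ⇒ p = 4/5

p=4/5, q=5/6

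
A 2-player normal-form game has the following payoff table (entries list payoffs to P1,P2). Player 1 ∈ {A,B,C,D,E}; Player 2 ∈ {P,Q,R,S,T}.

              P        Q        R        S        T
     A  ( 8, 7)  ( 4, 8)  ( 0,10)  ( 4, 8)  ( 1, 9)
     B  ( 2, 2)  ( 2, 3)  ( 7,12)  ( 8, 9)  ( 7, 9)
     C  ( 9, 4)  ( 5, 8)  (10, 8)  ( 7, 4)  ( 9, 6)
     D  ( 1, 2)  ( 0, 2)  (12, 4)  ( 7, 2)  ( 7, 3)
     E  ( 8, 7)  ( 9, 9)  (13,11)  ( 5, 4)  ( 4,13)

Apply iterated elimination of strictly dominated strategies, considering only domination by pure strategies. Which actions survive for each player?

Survivors P1:{C,D,E} P2:{Q,R,T}

P1 drop A (C beats it: P:9>8 Q:5>4 R:10>0 S:7>4 T:9>1)
P2 drop P (R beats it: B:12>2 C:8>4 D:4>2 E:11>7)
P2 drop S (R beats it: B:12>9 C:8>4 D:4>2 E:11>4)
P1 drop B (C beats it: Q:5>2 R:10>7 T:9>7)
P1→{C,D,E} P2→{Q,R,T}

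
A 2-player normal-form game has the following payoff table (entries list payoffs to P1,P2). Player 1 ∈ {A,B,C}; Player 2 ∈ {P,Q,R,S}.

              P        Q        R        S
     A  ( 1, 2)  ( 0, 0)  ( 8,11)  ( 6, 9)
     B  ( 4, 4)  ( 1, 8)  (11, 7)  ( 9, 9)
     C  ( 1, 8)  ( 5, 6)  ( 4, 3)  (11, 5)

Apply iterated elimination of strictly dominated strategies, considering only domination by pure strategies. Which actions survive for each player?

Survivors P1:{B,C} P2:{P,Q,S}

P1 drop A (B beats it: P:4>1 Q:1>0 R:11>8 S:9>6)
P2 drop R (Q beats it: B:8>7 C:6>3)
P1→{B,C} P2→{P,Q,S}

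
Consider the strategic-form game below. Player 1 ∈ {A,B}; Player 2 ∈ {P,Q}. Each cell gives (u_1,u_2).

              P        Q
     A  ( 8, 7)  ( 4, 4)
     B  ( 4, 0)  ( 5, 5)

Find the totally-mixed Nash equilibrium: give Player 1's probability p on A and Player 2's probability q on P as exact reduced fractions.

P1 indiff ⇒ q·8+(1-q)·4 = q·4+(1-q)·5 ⇒ q(4) = (1-q)(1) ⇒ q = 1/5
P2 indiff ⇒ p·7+(1-p)·0 = p·4+(1-p)·5 ⇒ p(3) = (1-p)(5) ⇒ p = 5/8

P1 mixes 5/8 on A; P2 mixes 1/5 on P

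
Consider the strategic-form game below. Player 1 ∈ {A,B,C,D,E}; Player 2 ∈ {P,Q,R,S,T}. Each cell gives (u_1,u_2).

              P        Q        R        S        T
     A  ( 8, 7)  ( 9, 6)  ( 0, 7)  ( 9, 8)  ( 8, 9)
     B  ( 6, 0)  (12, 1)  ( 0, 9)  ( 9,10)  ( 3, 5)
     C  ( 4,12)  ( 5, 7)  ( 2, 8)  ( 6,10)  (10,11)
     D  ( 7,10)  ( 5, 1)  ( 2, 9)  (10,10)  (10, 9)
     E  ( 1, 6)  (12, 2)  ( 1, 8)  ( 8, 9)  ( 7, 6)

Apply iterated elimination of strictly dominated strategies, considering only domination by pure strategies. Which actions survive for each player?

P2 drop Q (R beats it: A:7>6 B:9>1 C:8>7 D:9>1 E:8>2)
P1 drop B (D beats it: P:7>6 R:2>0 S:10>9 T:10>3)
P1 drop E (D beats it: P:7>1 R:2>1 S:10>8 T:10>7)
P2 drop R (S beats it: A:8>7 C:10>8 D:10>9)
P1→{A,C,D} P2→{P,S,T}

IESDS → P1:{A,C,D} P2:{P,S,T}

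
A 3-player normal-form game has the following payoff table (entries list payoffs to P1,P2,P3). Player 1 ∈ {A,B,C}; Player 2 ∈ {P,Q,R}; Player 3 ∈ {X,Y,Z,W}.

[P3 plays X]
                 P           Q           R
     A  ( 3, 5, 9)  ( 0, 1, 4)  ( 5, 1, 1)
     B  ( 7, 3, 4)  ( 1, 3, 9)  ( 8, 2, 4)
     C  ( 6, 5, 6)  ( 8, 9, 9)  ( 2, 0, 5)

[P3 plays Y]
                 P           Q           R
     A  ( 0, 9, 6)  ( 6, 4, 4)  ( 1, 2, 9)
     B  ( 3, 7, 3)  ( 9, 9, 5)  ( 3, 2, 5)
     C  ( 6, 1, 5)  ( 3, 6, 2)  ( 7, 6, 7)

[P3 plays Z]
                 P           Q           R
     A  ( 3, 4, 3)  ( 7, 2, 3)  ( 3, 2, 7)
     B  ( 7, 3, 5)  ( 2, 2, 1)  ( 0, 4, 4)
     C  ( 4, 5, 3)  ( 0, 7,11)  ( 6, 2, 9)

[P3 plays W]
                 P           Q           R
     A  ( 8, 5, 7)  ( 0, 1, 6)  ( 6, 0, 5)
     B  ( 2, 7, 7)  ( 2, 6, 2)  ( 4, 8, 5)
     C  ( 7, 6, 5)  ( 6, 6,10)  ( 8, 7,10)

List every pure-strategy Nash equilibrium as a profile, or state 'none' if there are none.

Nash profiles: (C,R,W)

(A,P,X): not NE [P1→B gives 7>3]
(A,P,Y): not NE [P1→C gives 6>0; P3→X gives 9>6]
(A,P,Z): not NE [P1→B gives 7>3; P3→X gives 9>3]
(A,P,W): not NE [P3→X gives 9>7]
(A,Q,X): not NE [P1→C gives 8>0; P2→P gives 5>1; P3→W gives 6>4]
(A,Q,Y): not NE [P1→B gives 9>6; P2→P gives 9>4; P3→W gives 6>4]
(A,Q,Z): not NE [P2→P gives 4>2; P3→W gives 6>3]
(A,Q,W): not NE [P1→C gives 6>0; P2→P gives 5>1]
(A,R,X): not NE [P1→B gives 8>5; P2→P gives 5>1; P3→Y gives 9>1]
(A,R,Y): not NE [P1→C gives 7>1; P2→P gives 9>2]
(A,R,Z): not NE [P1→C gives 6>3; P2→P gives 4>2; P3→Y gives 9>7]
(A,R,W): not NE [P1→C gives 8>6; P2→P gives 5>0; P3→Y gives 9>5]
(B,P,X): not NE [P3→W gives 7>4]
(B,P,Y): not NE [P1→C gives 6>3; P2→Q gives 9>7; P3→W gives 7>3]
(B,P,Z): not NE [P2→R gives 4>3; P3→W gives 7>5]
(B,P,W): not NE [P1→A gives 8>2; P2→R gives 8>7]
(B,Q,X): not NE [P1→C gives 8>1]
(B,Q,Y): not NE [P3→X gives 9>5]
(B,Q,Z): not NE [P1→A gives 7>2; P2→R gives 4>2; P3→X gives 9>1]
(B,Q,W): not NE [P1→C gives 6>2; P2→R gives 8>6; P3→X gives 9>2]
(B,R,X): not NE [P2→Q gives 3>2; P3→W gives 5>4]
(B,R,Y): not NE [P1→C gives 7>3; P2→Q gives 9>2]
(B,R,Z): not NE [P1→C gives 6>0; P3→W gives 5>4]
(B,R,W): not NE [P1→C gives 8>4]
(C,P,X): not NE [P1→B gives 7>6; P2→Q gives 9>5]
(C,P,Y): not NE [P2→R gives 6>1; P3→X gives 6>5]
(C,P,Z): not NE [P1→B gives 7>4; P2→Q gives 7>5; P3→X gives 6>3]
(C,P,W): not NE [P1→A gives 8>7; P2→R gives 7>6; P3→X gives 6>5]
(C,Q,X): not NE [P3→Z gives 11>9]
(C,Q,Y): not NE [P1→B gives 9>3; P3→Z gives 11>2]
(C,Q,Z): not NE [P1→A gives 7>0]
(C,Q,W): not NE [P2→R gives 7>6; P3→Z gives 11>10]
(C,R,X): not NE [P1→B gives 8>2; P2→Q gives 9>0; P3→W gives 10>5]
(C,R,Y): not NE [P3→W gives 10>7]
(C,R,Z): not NE [P2→Q gives 7>2; P3→W gives 10>9]
(C,R,W): NE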